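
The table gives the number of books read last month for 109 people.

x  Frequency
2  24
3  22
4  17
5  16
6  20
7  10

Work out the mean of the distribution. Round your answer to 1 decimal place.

Values: 2, 3, 4, 5, 6, 7
Σfx = 24×2 + 22×3 + 17×4 + 16×5 + 20×6 + 10×7 = 452
n = Σf = 109
Mean = 452 / 109 = 4.1468

4.1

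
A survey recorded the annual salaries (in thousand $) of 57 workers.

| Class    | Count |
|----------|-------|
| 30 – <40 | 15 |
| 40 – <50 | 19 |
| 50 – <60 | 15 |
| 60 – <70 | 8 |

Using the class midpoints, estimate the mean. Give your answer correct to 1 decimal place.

47.8

Midpoints: 35, 45, 55, 65
Σfm = 15×35 + 19×45 + 15×55 + 8×65 = 2725
n = Σf = 57
Mean = 2725 / 57 = 47.8070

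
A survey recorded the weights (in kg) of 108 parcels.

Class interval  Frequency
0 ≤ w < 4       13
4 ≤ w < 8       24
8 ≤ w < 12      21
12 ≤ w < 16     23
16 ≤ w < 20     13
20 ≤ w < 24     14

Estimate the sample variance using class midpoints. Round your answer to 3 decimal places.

Midpoints: 2, 6, 10, 14, 18, 22
n = 108, Σfm = 1244, mean = 11.5185
Σfm² = 18512
Σf(m − x̄)² = Σfm² − (Σfm)²/n = 18512 − 1244²/108 = 4182.9630
Sample variance = 4182.9630 / 107 = 39.0931

39.093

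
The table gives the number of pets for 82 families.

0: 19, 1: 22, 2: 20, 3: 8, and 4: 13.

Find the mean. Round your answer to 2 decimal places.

Values: 0, 1, 2, 3, 4
Σfx = 19×0 + 22×1 + 20×2 + 8×3 + 13×4 = 138
n = Σf = 82
Mean = 138 / 82 = 1.6829

1.68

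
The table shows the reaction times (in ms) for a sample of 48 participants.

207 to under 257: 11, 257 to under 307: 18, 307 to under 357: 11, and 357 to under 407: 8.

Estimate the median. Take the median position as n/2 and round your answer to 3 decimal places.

293.111

Cumulative frequencies: 11, 29, 40, 48
n = 48; position = n/2 = 24.
This falls in the class 257 to under 307: L = 257, F = 11, f = 18, h = 50.
Median ≈ 257 + ((24 − 11) / 18) × 50 = 293.1111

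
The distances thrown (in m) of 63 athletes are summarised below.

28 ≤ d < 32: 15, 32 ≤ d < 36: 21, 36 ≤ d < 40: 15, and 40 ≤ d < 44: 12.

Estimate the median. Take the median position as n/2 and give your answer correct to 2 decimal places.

35.14

Cumulative frequencies: 15, 36, 51, 63
n = 63; position = n/2 = 31.5.
This falls in the class 32 ≤ d < 36: L = 32, F = 15, f = 21, h = 4.
Median ≈ 32 + ((31.5 − 15) / 21) × 4 = 35.1429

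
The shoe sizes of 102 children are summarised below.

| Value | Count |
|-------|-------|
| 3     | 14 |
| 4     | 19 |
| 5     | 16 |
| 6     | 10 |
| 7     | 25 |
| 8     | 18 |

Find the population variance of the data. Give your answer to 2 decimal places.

Values: 3, 4, 5, 6, 7, 8
n = 102, Σfx = 577, mean = 5.6569
Σfx² = 3567
Σf(x − x̄)² = Σfx² − (Σfx)²/n = 3567 − 577²/102 = 302.9902
Population variance = 302.9902 / 102 = 2.9705

2.97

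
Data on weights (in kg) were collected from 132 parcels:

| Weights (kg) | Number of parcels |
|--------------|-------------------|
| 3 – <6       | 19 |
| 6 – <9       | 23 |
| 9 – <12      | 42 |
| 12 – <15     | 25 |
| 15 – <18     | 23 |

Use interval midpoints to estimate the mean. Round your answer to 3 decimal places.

Midpoints: 4.5, 7.5, 10.5, 13.5, 16.5
Σfm = 19×4.5 + 23×7.5 + 42×10.5 + 25×13.5 + 23×16.5 = 1416
n = Σf = 132
Mean = 1416 / 132 = 10.7273

10.727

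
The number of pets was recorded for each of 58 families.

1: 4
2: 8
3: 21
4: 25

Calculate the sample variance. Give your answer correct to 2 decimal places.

0.84

Values: 1, 2, 3, 4
n = 58, Σfx = 183, mean = 3.1552
Σfx² = 625
Σf(x − x̄)² = Σfx² − (Σfx)²/n = 625 − 183²/58 = 47.6034
Sample variance = 47.6034 / 57 = 0.8351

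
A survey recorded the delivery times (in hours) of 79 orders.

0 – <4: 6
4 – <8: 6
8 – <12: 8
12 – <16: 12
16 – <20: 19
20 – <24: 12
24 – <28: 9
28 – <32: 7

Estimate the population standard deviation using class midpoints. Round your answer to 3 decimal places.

Midpoints: 2, 6, 10, 14, 18, 22, 26, 30
n = 79, Σfm = 1346, mean = 17.0380
Σfm² = 27740
Σf(m − x̄)² = Σfm² − (Σfm)²/n = 27740 − 1346²/79 = 4806.8861
Population variance = 4806.8861 / 79 = 60.8467
Standard deviation = √60.8467 = 7.8004

7.800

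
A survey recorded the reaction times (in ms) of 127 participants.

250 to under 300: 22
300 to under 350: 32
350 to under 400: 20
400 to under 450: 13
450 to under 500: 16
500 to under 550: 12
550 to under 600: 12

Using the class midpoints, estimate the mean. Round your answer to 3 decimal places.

Midpoints: 275, 325, 375, 425, 475, 525, 575
Σfm = 22×275 + 32×325 + 20×375 + 13×425 + 16×475 + 12×525 + 12×575 = 50275
n = Σf = 127
Mean = 50275 / 127 = 395.8661

395.866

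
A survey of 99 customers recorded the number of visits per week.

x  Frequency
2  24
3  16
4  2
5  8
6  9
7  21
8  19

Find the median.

5

Cumulative frequencies: 24, 40, 42, 50, 59, 80, 99
n = 99, so the median is the value in position (n+1)/2 = 50.
Position 50 falls at value 5.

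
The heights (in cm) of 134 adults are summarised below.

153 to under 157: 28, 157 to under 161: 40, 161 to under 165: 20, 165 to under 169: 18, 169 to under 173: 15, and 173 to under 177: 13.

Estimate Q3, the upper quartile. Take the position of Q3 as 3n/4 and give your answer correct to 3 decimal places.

Cumulative frequencies: 28, 68, 88, 106, 121, 134
n = 134; position = 3n/4 = 100.5.
This falls in the class 165 to under 169: L = 165, F = 88, f = 18, h = 4.
Upper quartile ≈ 165 + ((100.5 − 88) / 18) × 4 = 167.7778

167.778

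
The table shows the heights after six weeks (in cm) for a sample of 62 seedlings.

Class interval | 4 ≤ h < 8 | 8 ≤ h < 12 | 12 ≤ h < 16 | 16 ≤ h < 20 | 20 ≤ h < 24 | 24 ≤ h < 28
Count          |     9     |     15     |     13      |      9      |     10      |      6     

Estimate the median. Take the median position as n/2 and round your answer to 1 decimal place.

14.2

Cumulative frequencies: 9, 24, 37, 46, 56, 62
n = 62; position = n/2 = 31.
This falls in the class 12 ≤ h < 16: L = 12, F = 24, f = 13, h = 4.
Median ≈ 12 + ((31 − 24) / 13) × 4 = 14.1538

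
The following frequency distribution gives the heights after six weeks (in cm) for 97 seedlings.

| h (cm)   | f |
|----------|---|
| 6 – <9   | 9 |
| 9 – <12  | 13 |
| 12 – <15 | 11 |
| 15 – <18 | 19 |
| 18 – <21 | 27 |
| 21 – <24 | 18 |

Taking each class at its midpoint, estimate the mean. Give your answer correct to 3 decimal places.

16.469

Midpoints: 7.5, 10.5, 13.5, 16.5, 19.5, 22.5
Σfm = 9×7.5 + 13×10.5 + 11×13.5 + 19×16.5 + 27×19.5 + 18×22.5 = 1597.5
n = Σf = 97
Mean = 1597.5 / 97 = 16.4691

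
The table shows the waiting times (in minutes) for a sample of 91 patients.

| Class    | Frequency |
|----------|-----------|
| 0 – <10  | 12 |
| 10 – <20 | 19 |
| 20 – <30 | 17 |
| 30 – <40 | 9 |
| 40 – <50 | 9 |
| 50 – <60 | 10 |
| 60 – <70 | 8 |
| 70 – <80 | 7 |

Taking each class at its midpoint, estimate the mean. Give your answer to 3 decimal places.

Midpoints: 5, 15, 25, 35, 45, 55, 65, 75
Σfm = 12×5 + 19×15 + 17×25 + 9×35 + 9×45 + 10×55 + 8×65 + 7×75 = 3085
n = Σf = 91
Mean = 3085 / 91 = 33.9011

33.901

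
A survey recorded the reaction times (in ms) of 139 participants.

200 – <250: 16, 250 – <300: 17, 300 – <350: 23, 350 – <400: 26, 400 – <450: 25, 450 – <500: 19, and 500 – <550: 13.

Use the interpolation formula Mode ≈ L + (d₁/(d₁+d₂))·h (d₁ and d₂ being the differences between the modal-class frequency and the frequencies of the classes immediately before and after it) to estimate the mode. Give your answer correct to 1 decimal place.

387.5

Modal class: 350 – <400 (highest frequency 26).
d₁ = 26 − 23 = 3, d₂ = 26 − 25 = 1
Mode ≈ 350 + (3/(3+1)) × 50 = 350 + 37.5000 = 387.5000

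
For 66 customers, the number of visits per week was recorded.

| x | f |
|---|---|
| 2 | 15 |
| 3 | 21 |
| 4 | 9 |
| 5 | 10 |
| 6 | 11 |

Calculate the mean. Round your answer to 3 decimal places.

3.712

Values: 2, 3, 4, 5, 6
Σfx = 15×2 + 21×3 + 9×4 + 10×5 + 11×6 = 245
n = Σf = 66
Mean = 245 / 66 = 3.7121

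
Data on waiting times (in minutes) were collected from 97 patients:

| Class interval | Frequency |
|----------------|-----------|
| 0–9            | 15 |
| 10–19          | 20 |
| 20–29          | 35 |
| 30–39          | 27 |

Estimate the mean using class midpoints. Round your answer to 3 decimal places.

Midpoints: 4.5, 14.5, 24.5, 34.5
Σfm = 15×4.5 + 20×14.5 + 35×24.5 + 27×34.5 = 2146.5
n = Σf = 97
Mean = 2146.5 / 97 = 22.1289

22.129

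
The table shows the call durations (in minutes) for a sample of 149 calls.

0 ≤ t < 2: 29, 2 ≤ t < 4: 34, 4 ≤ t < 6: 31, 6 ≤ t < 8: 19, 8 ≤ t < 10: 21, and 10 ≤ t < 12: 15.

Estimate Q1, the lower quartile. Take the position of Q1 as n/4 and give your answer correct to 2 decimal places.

2.49

Cumulative frequencies: 29, 63, 94, 113, 134, 149
n = 149; position = n/4 = 37.25.
This falls in the class 2 ≤ t < 4: L = 2, F = 29, f = 34, h = 2.
Lower quartile ≈ 2 + ((37.25 − 29) / 34) × 2 = 2.4853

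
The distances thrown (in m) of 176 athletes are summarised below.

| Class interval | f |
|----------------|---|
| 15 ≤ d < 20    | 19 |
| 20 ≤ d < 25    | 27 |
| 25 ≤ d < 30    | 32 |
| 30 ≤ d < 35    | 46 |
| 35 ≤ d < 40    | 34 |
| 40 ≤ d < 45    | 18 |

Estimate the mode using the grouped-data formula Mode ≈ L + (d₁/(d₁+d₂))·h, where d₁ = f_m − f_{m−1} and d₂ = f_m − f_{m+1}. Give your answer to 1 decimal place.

Modal class: 30 ≤ d < 35 (highest frequency 46).
d₁ = 46 − 32 = 14, d₂ = 46 − 34 = 12
Mode ≈ 30 + (14/(14+12)) × 5 = 30 + 2.6923 = 32.6923

32.7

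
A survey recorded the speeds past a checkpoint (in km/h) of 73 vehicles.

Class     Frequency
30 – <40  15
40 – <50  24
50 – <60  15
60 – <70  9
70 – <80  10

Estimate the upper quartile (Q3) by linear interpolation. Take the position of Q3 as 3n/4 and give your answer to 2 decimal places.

60.83

Cumulative frequencies: 15, 39, 54, 63, 73
n = 73; position = 3n/4 = 54.75.
This falls in the class 60 – <70: L = 60, F = 54, f = 9, h = 10.
Upper quartile ≈ 60 + ((54.75 − 54) / 9) × 10 = 60.8333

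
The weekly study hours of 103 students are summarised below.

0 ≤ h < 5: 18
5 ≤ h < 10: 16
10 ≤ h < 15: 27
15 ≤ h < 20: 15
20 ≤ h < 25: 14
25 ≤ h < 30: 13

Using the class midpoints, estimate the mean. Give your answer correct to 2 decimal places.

13.96

Midpoints: 2.5, 7.5, 12.5, 17.5, 22.5, 27.5
Σfm = 18×2.5 + 16×7.5 + 27×12.5 + 15×17.5 + 14×22.5 + 13×27.5 = 1437.5
n = Σf = 103
Mean = 1437.5 / 103 = 13.9563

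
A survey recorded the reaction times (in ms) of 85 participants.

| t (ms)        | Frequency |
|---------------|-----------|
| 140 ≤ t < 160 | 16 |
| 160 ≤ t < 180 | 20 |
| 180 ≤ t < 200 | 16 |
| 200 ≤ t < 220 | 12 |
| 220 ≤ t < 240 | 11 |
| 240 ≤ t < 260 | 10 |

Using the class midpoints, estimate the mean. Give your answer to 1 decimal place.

192.8

Midpoints: 150, 170, 190, 210, 230, 250
Σfm = 16×150 + 20×170 + 16×190 + 12×210 + 11×230 + 10×250 = 16390
n = Σf = 85
Mean = 16390 / 85 = 192.8235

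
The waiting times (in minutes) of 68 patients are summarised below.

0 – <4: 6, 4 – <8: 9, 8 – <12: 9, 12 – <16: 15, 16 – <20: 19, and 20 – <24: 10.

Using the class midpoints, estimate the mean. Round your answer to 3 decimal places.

13.647

Midpoints: 2, 6, 10, 14, 18, 22
Σfm = 6×2 + 9×6 + 9×10 + 15×14 + 19×18 + 10×22 = 928
n = Σf = 68
Mean = 928 / 68 = 13.6471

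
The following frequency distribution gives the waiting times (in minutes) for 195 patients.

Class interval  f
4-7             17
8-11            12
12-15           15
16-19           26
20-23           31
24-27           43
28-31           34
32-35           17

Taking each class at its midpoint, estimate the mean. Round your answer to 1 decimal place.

21.5

Midpoints: 5.5, 9.5, 13.5, 17.5, 21.5, 25.5, 29.5, 33.5
Σfm = 17×5.5 + 12×9.5 + 15×13.5 + 26×17.5 + 31×21.5 + 43×25.5 + 34×29.5 + 17×33.5 = 4200.5
n = Σf = 195
Mean = 4200.5 / 195 = 21.5410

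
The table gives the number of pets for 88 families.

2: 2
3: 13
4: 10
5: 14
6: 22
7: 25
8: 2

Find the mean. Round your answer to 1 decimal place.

5.4

Values: 2, 3, 4, 5, 6, 7, 8
Σfx = 2×2 + 13×3 + 10×4 + 14×5 + 22×6 + 25×7 + 2×8 = 476
n = Σf = 88
Mean = 476 / 88 = 5.4091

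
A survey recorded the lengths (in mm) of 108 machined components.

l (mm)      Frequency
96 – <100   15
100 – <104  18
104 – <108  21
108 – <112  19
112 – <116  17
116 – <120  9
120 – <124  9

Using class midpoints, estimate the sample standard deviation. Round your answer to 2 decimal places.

7.21

Midpoints: 98, 102, 106, 110, 114, 118, 122
n = 108, Σfm = 11720, mean = 108.5185
Σfm² = 1277392
Σf(m − x̄)² = Σfm² − (Σfm)²/n = 1277392 − 11720²/108 = 5554.9630
Sample variance = 5554.9630 / 107 = 51.9155
Standard deviation = √51.9155 = 7.2052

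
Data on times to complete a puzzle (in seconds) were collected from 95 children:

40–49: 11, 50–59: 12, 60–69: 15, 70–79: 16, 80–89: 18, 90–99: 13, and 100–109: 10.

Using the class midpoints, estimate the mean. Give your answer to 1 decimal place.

Midpoints: 44.5, 54.5, 64.5, 74.5, 84.5, 94.5, 104.5
Σfm = 11×44.5 + 12×54.5 + 15×64.5 + 16×74.5 + 18×84.5 + 13×94.5 + 10×104.5 = 7097.5
n = Σf = 95
Mean = 7097.5 / 95 = 74.7105

74.7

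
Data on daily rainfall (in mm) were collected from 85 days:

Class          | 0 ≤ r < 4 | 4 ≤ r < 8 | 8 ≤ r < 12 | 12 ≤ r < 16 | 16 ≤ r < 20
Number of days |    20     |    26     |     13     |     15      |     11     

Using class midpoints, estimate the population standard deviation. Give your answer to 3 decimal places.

Midpoints: 2, 6, 10, 14, 18
n = 85, Σfm = 734, mean = 8.6353
Σfm² = 8820
Σf(m − x̄)² = Σfm² − (Σfm)²/n = 8820 − 734²/85 = 2481.6941
Population variance = 2481.6941 / 85 = 29.1964
Standard deviation = √29.1964 = 5.4034

5.403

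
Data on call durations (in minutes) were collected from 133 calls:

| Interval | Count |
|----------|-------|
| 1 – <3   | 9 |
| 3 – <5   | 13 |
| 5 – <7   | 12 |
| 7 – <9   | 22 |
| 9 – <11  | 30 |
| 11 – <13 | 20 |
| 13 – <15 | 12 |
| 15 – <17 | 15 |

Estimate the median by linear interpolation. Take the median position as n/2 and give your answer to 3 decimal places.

9.700

Cumulative frequencies: 9, 22, 34, 56, 86, 106, 118, 133
n = 133; position = n/2 = 66.5.
This falls in the class 9 – <11: L = 9, F = 56, f = 30, h = 2.
Median ≈ 9 + ((66.5 − 56) / 30) × 2 = 9.7000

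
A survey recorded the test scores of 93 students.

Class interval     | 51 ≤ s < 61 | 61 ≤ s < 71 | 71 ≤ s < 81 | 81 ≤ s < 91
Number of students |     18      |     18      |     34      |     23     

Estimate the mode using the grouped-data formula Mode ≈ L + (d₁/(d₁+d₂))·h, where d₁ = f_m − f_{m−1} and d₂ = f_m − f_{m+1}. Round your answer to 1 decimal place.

76.9

Modal class: 71 ≤ s < 81 (highest frequency 34).
d₁ = 34 − 18 = 16, d₂ = 34 − 23 = 11
Mode ≈ 71 + (16/(16+11)) × 10 = 71 + 5.9259 = 76.9259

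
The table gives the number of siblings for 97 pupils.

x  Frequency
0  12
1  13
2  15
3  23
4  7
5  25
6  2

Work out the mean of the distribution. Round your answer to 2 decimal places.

Values: 0, 1, 2, 3, 4, 5, 6
Σfx = 12×0 + 13×1 + 15×2 + 23×3 + 7×4 + 25×5 + 2×6 = 277
n = Σf = 97
Mean = 277 / 97 = 2.8557

2.86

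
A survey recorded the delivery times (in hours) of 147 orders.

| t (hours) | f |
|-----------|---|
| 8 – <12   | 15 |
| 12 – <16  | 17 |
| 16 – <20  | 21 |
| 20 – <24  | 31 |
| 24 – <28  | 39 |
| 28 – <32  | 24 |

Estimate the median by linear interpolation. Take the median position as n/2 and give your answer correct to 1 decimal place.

Cumulative frequencies: 15, 32, 53, 84, 123, 147
n = 147; position = n/2 = 73.5.
This falls in the class 20 – <24: L = 20, F = 53, f = 31, h = 4.
Median ≈ 20 + ((73.5 − 53) / 31) × 4 = 22.6452

22.6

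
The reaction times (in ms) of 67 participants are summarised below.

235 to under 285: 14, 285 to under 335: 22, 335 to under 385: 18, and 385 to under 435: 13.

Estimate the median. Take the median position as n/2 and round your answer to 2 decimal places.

Cumulative frequencies: 14, 36, 54, 67
n = 67; position = n/2 = 33.5.
This falls in the class 285 to under 335: L = 285, F = 14, f = 22, h = 50.
Median ≈ 285 + ((33.5 − 14) / 22) × 50 = 329.3182

329.32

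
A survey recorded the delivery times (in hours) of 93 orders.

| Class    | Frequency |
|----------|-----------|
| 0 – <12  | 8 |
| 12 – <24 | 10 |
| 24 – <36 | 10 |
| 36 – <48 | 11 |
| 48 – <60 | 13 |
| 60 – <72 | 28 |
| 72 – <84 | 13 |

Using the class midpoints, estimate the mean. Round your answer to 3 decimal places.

Midpoints: 6, 18, 30, 42, 54, 66, 78
Σfm = 8×6 + 10×18 + 10×30 + 11×42 + 13×54 + 28×66 + 13×78 = 4554
n = Σf = 93
Mean = 4554 / 93 = 48.9677

48.968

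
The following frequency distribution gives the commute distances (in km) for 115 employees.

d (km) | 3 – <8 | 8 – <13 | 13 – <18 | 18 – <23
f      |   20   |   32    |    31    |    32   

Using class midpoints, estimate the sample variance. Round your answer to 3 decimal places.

28.528

Midpoints: 5.5, 10.5, 15.5, 20.5
n = 115, Σfm = 1582.5, mean = 13.7609
Σfm² = 25028.75
Σf(m − x̄)² = Σfm² − (Σfm)²/n = 25028.75 − 1582.5²/115 = 3252.1739
Sample variance = 3252.1739 / 114 = 28.5278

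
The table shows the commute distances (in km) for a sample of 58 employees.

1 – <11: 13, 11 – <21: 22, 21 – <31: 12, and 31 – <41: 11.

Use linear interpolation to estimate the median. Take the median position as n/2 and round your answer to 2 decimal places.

Cumulative frequencies: 13, 35, 47, 58
n = 58; position = n/2 = 29.
This falls in the class 11 – <21: L = 11, F = 13, f = 22, h = 10.
Median ≈ 11 + ((29 − 13) / 22) × 10 = 18.2727

18.27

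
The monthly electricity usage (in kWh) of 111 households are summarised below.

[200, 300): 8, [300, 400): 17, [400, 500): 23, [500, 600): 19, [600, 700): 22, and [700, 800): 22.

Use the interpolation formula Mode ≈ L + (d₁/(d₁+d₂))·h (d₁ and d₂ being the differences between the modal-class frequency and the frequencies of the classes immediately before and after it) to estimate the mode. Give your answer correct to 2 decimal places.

Modal class: [400, 500) (highest frequency 23).
d₁ = 23 − 17 = 6, d₂ = 23 − 19 = 4
Mode ≈ 400 + (6/(6+4)) × 100 = 400 + 60.0000 = 460.0000

460.00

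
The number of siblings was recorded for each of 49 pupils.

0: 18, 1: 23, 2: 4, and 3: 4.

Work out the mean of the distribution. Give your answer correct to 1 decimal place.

0.9

Values: 0, 1, 2, 3
Σfx = 18×0 + 23×1 + 4×2 + 4×3 = 43
n = Σf = 49
Mean = 43 / 49 = 0.8776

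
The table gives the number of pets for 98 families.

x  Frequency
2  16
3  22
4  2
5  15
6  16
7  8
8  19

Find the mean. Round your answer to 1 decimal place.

4.9

Values: 2, 3, 4, 5, 6, 7, 8
Σfx = 16×2 + 22×3 + 2×4 + 15×5 + 16×6 + 8×7 + 19×8 = 485
n = Σf = 98
Mean = 485 / 98 = 4.9490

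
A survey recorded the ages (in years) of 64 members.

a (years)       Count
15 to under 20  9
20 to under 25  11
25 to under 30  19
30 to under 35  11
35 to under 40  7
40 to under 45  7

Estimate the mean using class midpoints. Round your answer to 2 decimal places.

28.83

Midpoints: 17.5, 22.5, 27.5, 32.5, 37.5, 42.5
Σfm = 9×17.5 + 11×22.5 + 19×27.5 + 11×32.5 + 7×37.5 + 7×42.5 = 1845
n = Σf = 64
Mean = 1845 / 64 = 28.8281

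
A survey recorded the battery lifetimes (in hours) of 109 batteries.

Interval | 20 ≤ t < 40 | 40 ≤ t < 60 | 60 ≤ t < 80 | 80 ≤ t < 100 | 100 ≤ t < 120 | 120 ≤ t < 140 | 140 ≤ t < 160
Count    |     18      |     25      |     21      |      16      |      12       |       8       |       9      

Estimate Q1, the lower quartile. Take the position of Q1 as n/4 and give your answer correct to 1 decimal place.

47.4

Cumulative frequencies: 18, 43, 64, 80, 92, 100, 109
n = 109; position = n/4 = 27.25.
This falls in the class 40 ≤ t < 60: L = 40, F = 18, f = 25, h = 20.
Lower quartile ≈ 40 + ((27.25 − 18) / 25) × 20 = 47.4000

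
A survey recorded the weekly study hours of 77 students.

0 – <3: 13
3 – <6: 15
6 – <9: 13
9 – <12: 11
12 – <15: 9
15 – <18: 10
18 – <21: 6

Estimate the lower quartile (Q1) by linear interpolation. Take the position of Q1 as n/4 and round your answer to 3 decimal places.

Cumulative frequencies: 13, 28, 41, 52, 61, 71, 77
n = 77; position = n/4 = 19.25.
This falls in the class 3 – <6: L = 3, F = 13, f = 15, h = 3.
Lower quartile ≈ 3 + ((19.25 − 13) / 15) × 3 = 4.2500

4.250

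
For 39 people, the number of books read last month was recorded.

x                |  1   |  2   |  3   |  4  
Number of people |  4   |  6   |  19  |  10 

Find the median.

Cumulative frequencies: 4, 10, 29, 39
n = 39, so the median is the value in position (n+1)/2 = 20.
Position 20 falls at value 3.

3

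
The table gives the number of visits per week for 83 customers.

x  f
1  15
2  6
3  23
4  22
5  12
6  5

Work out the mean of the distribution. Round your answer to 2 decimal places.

3.30

Values: 1, 2, 3, 4, 5, 6
Σfx = 15×1 + 6×2 + 23×3 + 22×4 + 12×5 + 5×6 = 274
n = Σf = 83
Mean = 274 / 83 = 3.3012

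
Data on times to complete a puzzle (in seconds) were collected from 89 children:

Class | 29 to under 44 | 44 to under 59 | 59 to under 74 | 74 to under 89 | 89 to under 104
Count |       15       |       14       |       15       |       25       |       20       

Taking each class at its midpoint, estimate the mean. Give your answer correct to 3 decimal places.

Midpoints: 36.5, 51.5, 66.5, 81.5, 96.5
Σfm = 15×36.5 + 14×51.5 + 15×66.5 + 25×81.5 + 20×96.5 = 6233.5
n = Σf = 89
Mean = 6233.5 / 89 = 70.0393

70.039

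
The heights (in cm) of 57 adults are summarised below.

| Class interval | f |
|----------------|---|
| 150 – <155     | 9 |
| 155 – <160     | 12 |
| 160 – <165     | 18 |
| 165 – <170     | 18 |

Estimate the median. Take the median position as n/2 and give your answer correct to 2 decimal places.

162.08

Cumulative frequencies: 9, 21, 39, 57
n = 57; position = n/2 = 28.5.
This falls in the class 160 – <165: L = 160, F = 21, f = 18, h = 5.
Median ≈ 160 + ((28.5 − 21) / 18) × 5 = 162.0833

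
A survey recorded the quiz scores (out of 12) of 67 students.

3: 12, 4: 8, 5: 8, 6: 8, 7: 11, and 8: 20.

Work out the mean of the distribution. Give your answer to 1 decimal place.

Values: 3, 4, 5, 6, 7, 8
Σfx = 12×3 + 8×4 + 8×5 + 8×6 + 11×7 + 20×8 = 393
n = Σf = 67
Mean = 393 / 67 = 5.8657

5.9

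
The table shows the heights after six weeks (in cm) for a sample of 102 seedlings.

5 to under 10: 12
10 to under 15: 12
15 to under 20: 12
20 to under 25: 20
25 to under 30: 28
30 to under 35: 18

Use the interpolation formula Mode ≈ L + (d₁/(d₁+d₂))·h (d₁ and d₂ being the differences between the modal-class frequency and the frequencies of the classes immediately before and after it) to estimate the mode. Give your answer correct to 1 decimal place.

Modal class: 25 to under 30 (highest frequency 28).
d₁ = 28 − 20 = 8, d₂ = 28 − 18 = 10
Mode ≈ 25 + (8/(8+10)) × 5 = 25 + 2.2222 = 27.2222

27.2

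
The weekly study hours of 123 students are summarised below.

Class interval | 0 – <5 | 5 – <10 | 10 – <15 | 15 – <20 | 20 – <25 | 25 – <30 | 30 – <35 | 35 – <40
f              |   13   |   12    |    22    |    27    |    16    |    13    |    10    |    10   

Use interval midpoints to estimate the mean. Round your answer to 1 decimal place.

18.6

Midpoints: 2.5, 7.5, 12.5, 17.5, 22.5, 27.5, 32.5, 37.5
Σfm = 13×2.5 + 12×7.5 + 22×12.5 + 27×17.5 + 16×22.5 + 13×27.5 + 10×32.5 + 10×37.5 = 2287.5
n = Σf = 123
Mean = 2287.5 / 123 = 18.5976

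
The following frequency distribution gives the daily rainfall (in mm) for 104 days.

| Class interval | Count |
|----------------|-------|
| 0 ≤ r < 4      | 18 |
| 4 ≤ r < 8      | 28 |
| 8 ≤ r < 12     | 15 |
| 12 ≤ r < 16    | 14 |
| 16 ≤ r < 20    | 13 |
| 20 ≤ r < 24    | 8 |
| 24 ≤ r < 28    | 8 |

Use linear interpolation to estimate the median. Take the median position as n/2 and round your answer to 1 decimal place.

Cumulative frequencies: 18, 46, 61, 75, 88, 96, 104
n = 104; position = n/2 = 52.
This falls in the class 8 ≤ r < 12: L = 8, F = 46, f = 15, h = 4.
Median ≈ 8 + ((52 − 46) / 15) × 4 = 9.6000

9.6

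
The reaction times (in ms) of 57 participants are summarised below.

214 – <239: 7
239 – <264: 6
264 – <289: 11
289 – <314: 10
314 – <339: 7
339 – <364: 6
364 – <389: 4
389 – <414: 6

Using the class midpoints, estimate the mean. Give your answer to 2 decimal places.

Midpoints: 226.5, 251.5, 276.5, 301.5, 326.5, 351.5, 376.5, 401.5
Σfm = 7×226.5 + 6×251.5 + 11×276.5 + 10×301.5 + 7×326.5 + 6×351.5 + 4×376.5 + 6×401.5 = 17460.5
n = Σf = 57
Mean = 17460.5 / 57 = 306.3246

306.32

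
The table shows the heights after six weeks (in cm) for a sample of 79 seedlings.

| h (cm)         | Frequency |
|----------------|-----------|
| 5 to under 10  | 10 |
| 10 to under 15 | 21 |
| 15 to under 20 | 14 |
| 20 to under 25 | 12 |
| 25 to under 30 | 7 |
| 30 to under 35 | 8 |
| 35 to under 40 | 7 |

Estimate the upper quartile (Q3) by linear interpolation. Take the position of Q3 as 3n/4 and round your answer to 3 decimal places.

26.607

Cumulative frequencies: 10, 31, 45, 57, 64, 72, 79
n = 79; position = 3n/4 = 59.25.
This falls in the class 25 to under 30: L = 25, F = 57, f = 7, h = 5.
Upper quartile ≈ 25 + ((59.25 − 57) / 7) × 5 = 26.6071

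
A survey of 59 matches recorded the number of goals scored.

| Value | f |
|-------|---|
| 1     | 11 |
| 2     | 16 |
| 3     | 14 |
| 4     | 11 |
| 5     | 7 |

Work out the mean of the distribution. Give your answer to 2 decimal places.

Values: 1, 2, 3, 4, 5
Σfx = 11×1 + 16×2 + 14×3 + 11×4 + 7×5 = 164
n = Σf = 59
Mean = 164 / 59 = 2.7797

2.78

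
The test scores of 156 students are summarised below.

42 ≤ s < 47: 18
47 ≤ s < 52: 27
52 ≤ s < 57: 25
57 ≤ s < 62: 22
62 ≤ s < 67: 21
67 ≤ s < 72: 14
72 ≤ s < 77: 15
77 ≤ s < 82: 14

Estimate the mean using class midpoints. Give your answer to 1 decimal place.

Midpoints: 44.5, 49.5, 54.5, 59.5, 64.5, 69.5, 74.5, 79.5
Σfm = 18×44.5 + 27×49.5 + 25×54.5 + 22×59.5 + 21×64.5 + 14×69.5 + 15×74.5 + 14×79.5 = 9367
n = Σf = 156
Mean = 9367 / 156 = 60.0449

60.0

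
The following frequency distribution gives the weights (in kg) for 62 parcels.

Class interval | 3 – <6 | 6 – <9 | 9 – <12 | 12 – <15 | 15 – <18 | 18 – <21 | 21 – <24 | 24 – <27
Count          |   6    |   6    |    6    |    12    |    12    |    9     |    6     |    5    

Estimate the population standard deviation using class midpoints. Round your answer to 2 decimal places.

6.02

Midpoints: 4.5, 7.5, 10.5, 13.5, 16.5, 19.5, 22.5, 25.5
n = 62, Σfm = 933, mean = 15.0484
Σfm² = 16285.5
Σf(m − x̄)² = Σfm² − (Σfm)²/n = 16285.5 − 933²/62 = 2245.3548
Population variance = 2245.3548 / 62 = 36.2154
Standard deviation = √36.2154 = 6.0179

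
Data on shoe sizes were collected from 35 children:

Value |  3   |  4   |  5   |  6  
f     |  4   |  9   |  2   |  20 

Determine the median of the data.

6

Cumulative frequencies: 4, 13, 15, 35
n = 35, so the median is the value in position (n+1)/2 = 18.
Position 18 falls at value 6.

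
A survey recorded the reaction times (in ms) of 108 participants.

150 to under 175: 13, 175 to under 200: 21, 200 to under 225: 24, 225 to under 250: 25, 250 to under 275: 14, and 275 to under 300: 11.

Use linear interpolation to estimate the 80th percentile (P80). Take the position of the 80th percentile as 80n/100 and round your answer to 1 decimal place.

Cumulative frequencies: 13, 34, 58, 83, 97, 108
n = 108; position = 80n/100 = 86.4.
This falls in the class 250 to under 275: L = 250, F = 83, f = 14, h = 25.
80th percentile ≈ 250 + ((86.4 − 83) / 14) × 25 = 256.0714

256.1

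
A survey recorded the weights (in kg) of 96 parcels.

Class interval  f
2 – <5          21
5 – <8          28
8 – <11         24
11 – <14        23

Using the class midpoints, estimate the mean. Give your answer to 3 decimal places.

Midpoints: 3.5, 6.5, 9.5, 12.5
Σfm = 21×3.5 + 28×6.5 + 24×9.5 + 23×12.5 = 771
n = Σf = 96
Mean = 771 / 96 = 8.0312

8.031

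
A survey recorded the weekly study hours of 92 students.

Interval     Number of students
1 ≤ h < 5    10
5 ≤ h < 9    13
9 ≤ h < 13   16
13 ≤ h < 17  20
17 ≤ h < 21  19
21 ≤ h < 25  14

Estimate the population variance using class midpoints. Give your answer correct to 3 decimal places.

Midpoints: 3, 7, 11, 15, 19, 23
n = 92, Σfm = 1280, mean = 13.9130
Σfm² = 21428
Σf(m − x̄)² = Σfm² − (Σfm)²/n = 21428 − 1280²/92 = 3619.3043
Population variance = 3619.3043 / 92 = 39.3403

39.340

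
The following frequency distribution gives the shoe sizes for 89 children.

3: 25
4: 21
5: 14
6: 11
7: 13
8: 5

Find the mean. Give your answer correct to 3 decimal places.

4.787

Values: 3, 4, 5, 6, 7, 8
Σfx = 25×3 + 21×4 + 14×5 + 11×6 + 13×7 + 5×8 = 426
n = Σf = 89
Mean = 426 / 89 = 4.7865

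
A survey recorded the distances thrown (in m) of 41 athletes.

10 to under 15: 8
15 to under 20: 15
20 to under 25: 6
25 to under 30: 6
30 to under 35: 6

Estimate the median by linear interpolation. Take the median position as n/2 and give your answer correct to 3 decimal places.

19.167

Cumulative frequencies: 8, 23, 29, 35, 41
n = 41; position = n/2 = 20.5.
This falls in the class 15 to under 20: L = 15, F = 8, f = 15, h = 5.
Median ≈ 15 + ((20.5 − 8) / 15) × 5 = 19.1667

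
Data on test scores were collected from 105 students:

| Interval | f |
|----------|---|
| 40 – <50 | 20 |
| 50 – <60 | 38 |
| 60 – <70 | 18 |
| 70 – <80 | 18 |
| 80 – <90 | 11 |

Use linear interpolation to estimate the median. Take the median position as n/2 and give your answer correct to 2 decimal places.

58.55

Cumulative frequencies: 20, 58, 76, 94, 105
n = 105; position = n/2 = 52.5.
This falls in the class 50 – <60: L = 50, F = 20, f = 38, h = 10.
Median ≈ 50 + ((52.5 − 20) / 38) × 10 = 58.5526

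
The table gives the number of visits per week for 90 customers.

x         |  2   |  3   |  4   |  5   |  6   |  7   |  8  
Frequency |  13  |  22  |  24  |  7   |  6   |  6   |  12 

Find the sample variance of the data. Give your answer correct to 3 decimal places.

3.773

Values: 2, 3, 4, 5, 6, 7, 8
n = 90, Σfx = 397, mean = 4.4111
Σfx² = 2087
Σf(x − x̄)² = Σfx² − (Σfx)²/n = 2087 − 397²/90 = 335.7889
Sample variance = 335.7889 / 89 = 3.7729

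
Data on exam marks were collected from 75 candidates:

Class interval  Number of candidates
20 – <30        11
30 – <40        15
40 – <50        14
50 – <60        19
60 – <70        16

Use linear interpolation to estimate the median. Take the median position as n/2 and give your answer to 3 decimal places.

48.214

Cumulative frequencies: 11, 26, 40, 59, 75
n = 75; position = n/2 = 37.5.
This falls in the class 40 – <50: L = 40, F = 26, f = 14, h = 10.
Median ≈ 40 + ((37.5 − 26) / 14) × 10 = 48.2143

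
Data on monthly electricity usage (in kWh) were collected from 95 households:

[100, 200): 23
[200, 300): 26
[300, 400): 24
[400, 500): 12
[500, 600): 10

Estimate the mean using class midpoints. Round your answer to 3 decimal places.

Midpoints: 150, 250, 350, 450, 550
Σfm = 23×150 + 26×250 + 24×350 + 12×450 + 10×550 = 29250
n = Σf = 95
Mean = 29250 / 95 = 307.8947

307.895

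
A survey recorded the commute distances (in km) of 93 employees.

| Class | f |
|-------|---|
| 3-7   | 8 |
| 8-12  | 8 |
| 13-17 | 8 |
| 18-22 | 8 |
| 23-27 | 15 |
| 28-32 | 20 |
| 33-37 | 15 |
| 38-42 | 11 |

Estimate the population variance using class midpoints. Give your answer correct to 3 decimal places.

Midpoints: 5, 10, 15, 20, 25, 30, 35, 40
n = 93, Σfm = 2340, mean = 25.1613
Σfm² = 69350
Σf(m − x̄)² = Σfm² − (Σfm)²/n = 69350 − 2340²/93 = 10472.5806
Population variance = 10472.5806 / 93 = 112.6084

112.608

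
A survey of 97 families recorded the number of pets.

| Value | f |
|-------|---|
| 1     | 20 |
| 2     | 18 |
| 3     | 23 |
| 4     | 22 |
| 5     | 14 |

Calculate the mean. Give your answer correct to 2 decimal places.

Values: 1, 2, 3, 4, 5
Σfx = 20×1 + 18×2 + 23×3 + 22×4 + 14×5 = 283
n = Σf = 97
Mean = 283 / 97 = 2.9175

2.92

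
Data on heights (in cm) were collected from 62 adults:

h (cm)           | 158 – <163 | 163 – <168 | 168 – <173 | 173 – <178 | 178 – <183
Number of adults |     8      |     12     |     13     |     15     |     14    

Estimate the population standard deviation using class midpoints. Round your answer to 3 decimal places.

Midpoints: 160.5, 165.5, 170.5, 175.5, 180.5
n = 62, Σfm = 10646, mean = 171.7097
Σfm² = 1830805.5
Σf(m − x̄)² = Σfm² − (Σfm)²/n = 1830805.5 − 10646²/62 = 2784.2742
Population variance = 2784.2742 / 62 = 44.9076
Standard deviation = √44.9076 = 6.7013

6.701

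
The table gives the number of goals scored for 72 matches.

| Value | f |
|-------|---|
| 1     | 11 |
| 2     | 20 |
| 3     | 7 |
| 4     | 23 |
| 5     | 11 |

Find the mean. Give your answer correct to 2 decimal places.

Values: 1, 2, 3, 4, 5
Σfx = 11×1 + 20×2 + 7×3 + 23×4 + 11×5 = 219
n = Σf = 72
Mean = 219 / 72 = 3.0417

3.04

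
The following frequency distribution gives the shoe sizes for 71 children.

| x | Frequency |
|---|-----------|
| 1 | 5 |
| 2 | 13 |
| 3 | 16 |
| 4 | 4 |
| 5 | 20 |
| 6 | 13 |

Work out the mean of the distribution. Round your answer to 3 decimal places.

Values: 1, 2, 3, 4, 5, 6
Σfx = 5×1 + 13×2 + 16×3 + 4×4 + 20×5 + 13×6 = 273
n = Σf = 71
Mean = 273 / 71 = 3.8451

3.845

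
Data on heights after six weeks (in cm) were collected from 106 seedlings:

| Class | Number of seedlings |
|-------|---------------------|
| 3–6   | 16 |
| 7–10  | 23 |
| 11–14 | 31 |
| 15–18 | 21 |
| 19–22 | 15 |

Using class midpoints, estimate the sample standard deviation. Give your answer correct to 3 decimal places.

5.057

Midpoints: 4.5, 8.5, 12.5, 16.5, 20.5
n = 106, Σfm = 1309, mean = 12.3491
Σfm² = 18850.5
Σf(m − x̄)² = Σfm² − (Σfm)²/n = 18850.5 − 1309²/106 = 2685.5849
Sample variance = 2685.5849 / 105 = 25.5770
Standard deviation = √25.5770 = 5.0574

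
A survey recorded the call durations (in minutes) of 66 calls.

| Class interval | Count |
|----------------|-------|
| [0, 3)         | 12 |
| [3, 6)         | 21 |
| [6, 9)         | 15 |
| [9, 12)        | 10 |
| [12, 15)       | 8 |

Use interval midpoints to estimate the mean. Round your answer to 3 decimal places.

Midpoints: 1.5, 4.5, 7.5, 10.5, 13.5
Σfm = 12×1.5 + 21×4.5 + 15×7.5 + 10×10.5 + 8×13.5 = 438
n = Σf = 66
Mean = 438 / 66 = 6.6364

6.636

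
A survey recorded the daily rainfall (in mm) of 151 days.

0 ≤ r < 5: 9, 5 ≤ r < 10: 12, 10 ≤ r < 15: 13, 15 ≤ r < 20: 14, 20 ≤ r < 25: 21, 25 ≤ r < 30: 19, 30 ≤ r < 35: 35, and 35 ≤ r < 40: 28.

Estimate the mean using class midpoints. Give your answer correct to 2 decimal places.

Midpoints: 2.5, 7.5, 12.5, 17.5, 22.5, 27.5, 32.5, 37.5
Σfm = 9×2.5 + 12×7.5 + 13×12.5 + 14×17.5 + 21×22.5 + 19×27.5 + 35×32.5 + 28×37.5 = 3702.5
n = Σf = 151
Mean = 3702.5 / 151 = 24.5199

24.52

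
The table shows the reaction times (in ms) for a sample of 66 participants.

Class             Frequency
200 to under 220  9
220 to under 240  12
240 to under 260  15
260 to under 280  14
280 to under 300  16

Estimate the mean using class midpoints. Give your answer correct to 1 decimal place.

254.8

Midpoints: 210, 230, 250, 270, 290
Σfm = 9×210 + 12×230 + 15×250 + 14×270 + 16×290 = 16820
n = Σf = 66
Mean = 16820 / 66 = 254.8485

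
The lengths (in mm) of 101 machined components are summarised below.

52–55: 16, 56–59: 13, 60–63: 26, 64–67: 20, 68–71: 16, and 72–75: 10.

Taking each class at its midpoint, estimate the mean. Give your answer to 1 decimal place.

63.0

Midpoints: 53.5, 57.5, 61.5, 65.5, 69.5, 73.5
Σfm = 16×53.5 + 13×57.5 + 26×61.5 + 20×65.5 + 16×69.5 + 10×73.5 = 6359.5
n = Σf = 101
Mean = 6359.5 / 101 = 62.9653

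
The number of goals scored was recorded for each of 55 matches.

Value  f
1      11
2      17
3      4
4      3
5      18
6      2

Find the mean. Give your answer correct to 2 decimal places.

Values: 1, 2, 3, 4, 5, 6
Σfx = 11×1 + 17×2 + 4×3 + 3×4 + 18×5 + 2×6 = 171
n = Σf = 55
Mean = 171 / 55 = 3.1091

3.11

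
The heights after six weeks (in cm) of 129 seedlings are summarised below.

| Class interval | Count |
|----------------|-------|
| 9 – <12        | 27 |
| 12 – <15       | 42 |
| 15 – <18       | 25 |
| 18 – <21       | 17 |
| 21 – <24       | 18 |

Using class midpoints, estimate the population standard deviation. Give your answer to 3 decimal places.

3.959

Midpoints: 10.5, 13.5, 16.5, 19.5, 22.5
n = 129, Σfm = 1999.5, mean = 15.5000
Σfm² = 33014.25
Σf(m − x̄)² = Σfm² − (Σfm)²/n = 33014.25 − 1999.5²/129 = 2022.0000
Population variance = 2022.0000 / 129 = 15.6744
Standard deviation = √15.6744 = 3.9591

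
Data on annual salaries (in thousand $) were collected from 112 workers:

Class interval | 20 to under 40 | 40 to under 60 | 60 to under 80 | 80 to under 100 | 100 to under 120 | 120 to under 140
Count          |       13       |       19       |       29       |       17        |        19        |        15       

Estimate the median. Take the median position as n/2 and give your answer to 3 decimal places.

Cumulative frequencies: 13, 32, 61, 78, 97, 112
n = 112; position = n/2 = 56.
This falls in the class 60 to under 80: L = 60, F = 32, f = 29, h = 20.
Median ≈ 60 + ((56 − 32) / 29) × 20 = 76.5517

76.552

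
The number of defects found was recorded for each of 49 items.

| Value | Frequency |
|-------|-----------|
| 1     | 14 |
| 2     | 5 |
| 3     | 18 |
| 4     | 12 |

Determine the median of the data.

Cumulative frequencies: 14, 19, 37, 49
n = 49, so the median is the value in position (n+1)/2 = 25.
Position 25 falls at value 3.

3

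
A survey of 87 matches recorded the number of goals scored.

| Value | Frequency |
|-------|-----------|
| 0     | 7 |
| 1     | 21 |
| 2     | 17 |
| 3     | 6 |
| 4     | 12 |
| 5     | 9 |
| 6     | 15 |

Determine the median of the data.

2

Cumulative frequencies: 7, 28, 45, 51, 63, 72, 87
n = 87, so the median is the value in position (n+1)/2 = 44.
Position 44 falls at value 2.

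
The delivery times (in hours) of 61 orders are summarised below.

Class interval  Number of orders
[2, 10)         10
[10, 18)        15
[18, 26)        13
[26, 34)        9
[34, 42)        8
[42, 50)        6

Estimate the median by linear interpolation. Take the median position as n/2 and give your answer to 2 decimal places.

21.38

Cumulative frequencies: 10, 25, 38, 47, 55, 61
n = 61; position = n/2 = 30.5.
This falls in the class [18, 26): L = 18, F = 25, f = 13, h = 8.
Median ≈ 18 + ((30.5 − 25) / 13) × 8 = 21.3846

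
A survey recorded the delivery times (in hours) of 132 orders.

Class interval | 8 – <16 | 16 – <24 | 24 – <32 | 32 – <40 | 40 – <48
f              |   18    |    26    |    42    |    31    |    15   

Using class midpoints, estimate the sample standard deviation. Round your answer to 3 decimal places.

Midpoints: 12, 20, 28, 36, 44
n = 132, Σfm = 3688, mean = 27.9394
Σfm² = 115136
Σf(m − x̄)² = Σfm² − (Σfm)²/n = 115136 − 3688²/132 = 12095.5152
Sample variance = 12095.5152 / 131 = 92.3322
Standard deviation = √92.3322 = 9.6090

9.609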